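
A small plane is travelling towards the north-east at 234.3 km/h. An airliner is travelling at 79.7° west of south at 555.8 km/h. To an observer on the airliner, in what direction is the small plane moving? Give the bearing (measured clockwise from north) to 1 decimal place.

069.6°

Taking east as x and north as y: small plane velocity = (165.675, 165.675) km/h; airliner velocity = (-546.843, -99.378) km/h.
Velocity of small plane relative to airliner = (165.675, 165.675) − (-546.843, -99.378) = (712.518, 265.053) km/h.
Bearing = atan2(712.52, 265.05) = 69.60° clockwise from north.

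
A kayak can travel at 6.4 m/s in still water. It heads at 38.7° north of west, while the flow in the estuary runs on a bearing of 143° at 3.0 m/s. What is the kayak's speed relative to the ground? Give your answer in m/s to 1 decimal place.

Taking east as x and north as y: velocity relative to the water = (-4.995, 4.002) m/s; the water relative to ground = (1.805, -2.396) m/s.
Velocity relative to ground = (-4.995, 4.002) + (1.805, -2.396) = (-3.189, 1.606) m/s.
Speed = |(-3.189, 1.606)| = 3.571 m/s.

3.6 m/s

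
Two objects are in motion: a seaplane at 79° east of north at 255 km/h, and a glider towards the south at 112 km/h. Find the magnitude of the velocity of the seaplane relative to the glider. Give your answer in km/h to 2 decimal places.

Taking east as x and north as y: seaplane velocity = (250.315, 48.656) km/h; glider velocity = (0.000, -112.000) km/h.
Velocity of seaplane relative to glider = (250.315, 48.656) − (0.000, -112.000) = (250.315, 160.656) km/h.
Magnitude = |(250.315, 160.656)| = 297.436 km/h.

297.44 km/h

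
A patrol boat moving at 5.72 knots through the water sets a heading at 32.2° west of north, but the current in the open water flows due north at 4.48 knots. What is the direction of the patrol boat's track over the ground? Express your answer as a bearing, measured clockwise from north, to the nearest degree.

342°

Taking east as x and north as y: velocity relative to the water = (-3.048, 4.840) knots; the water relative to ground = (0.000, 4.480) knots.
Velocity relative to ground = (-3.048, 4.840) + (0.000, 4.480) = (-3.048, 9.320) knots.
Bearing = atan2(-3.05, 9.32) = 341.89° clockwise from north.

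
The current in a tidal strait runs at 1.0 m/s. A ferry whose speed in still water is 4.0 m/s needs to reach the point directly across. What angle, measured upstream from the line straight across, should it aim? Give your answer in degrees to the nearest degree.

14°

To cancel the current, the upstream component of the ferry's velocity must equal the flow: 4.0 sin θ = 1.0.
sin θ = 1.0 / 4.0 = 0.2500.
θ = arcsin(0.2500) = 14.478°.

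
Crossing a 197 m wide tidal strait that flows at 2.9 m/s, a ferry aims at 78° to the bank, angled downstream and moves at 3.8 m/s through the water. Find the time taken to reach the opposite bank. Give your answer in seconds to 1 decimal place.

53.0 s

The component of the ferry's velocity perpendicular to the bank is 3.8 × sin 78° = 3.717 m/s.
Only the cross-stream component determines the crossing time; the current contributes nothing perpendicular to the bank.
Time = 197 / 3.717 = 53.000 s.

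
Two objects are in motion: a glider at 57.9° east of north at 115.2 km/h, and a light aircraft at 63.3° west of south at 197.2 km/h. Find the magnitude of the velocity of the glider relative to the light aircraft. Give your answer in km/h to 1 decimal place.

Taking east as x and north as y: glider velocity = (97.588, 61.217) km/h; light aircraft velocity = (-176.173, -88.606) km/h.
Velocity of glider relative to light aircraft = (97.588, 61.217) − (-176.173, -88.606) = (273.761, 149.823) km/h.
Magnitude = |(273.761, 149.823)| = 312.077 km/h.

312.1 km/h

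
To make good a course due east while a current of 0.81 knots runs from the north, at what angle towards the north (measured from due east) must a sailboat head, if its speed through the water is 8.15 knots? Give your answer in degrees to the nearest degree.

The current pushes perpendicular to the desired track; the heading must have a component into the current equal to 0.81 knots: 8.15 sin θ = 0.81.
sin θ = 0.0994, so θ = 5.704°.

6°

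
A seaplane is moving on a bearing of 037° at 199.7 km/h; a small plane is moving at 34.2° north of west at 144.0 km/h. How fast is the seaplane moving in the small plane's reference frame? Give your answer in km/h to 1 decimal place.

Taking east as x and north as y: seaplane velocity = (120.182, 159.488) km/h; small plane velocity = (-119.100, 80.940) km/h.
Velocity of seaplane relative to small plane = (120.182, 159.488) − (-119.100, 80.940) = (239.282, 78.548) km/h.
Magnitude = |(239.282, 78.548)| = 251.844 km/h.

251.8 km/h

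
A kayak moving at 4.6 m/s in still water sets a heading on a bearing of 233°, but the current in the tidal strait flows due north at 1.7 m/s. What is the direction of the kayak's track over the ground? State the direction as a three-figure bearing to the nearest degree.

Taking east as x and north as y: velocity relative to the water = (-3.674, -2.768) m/s; the water relative to ground = (0.000, 1.700) m/s.
Velocity relative to ground = (-3.674, -2.768) + (0.000, 1.700) = (-3.674, -1.068) m/s.
Bearing = atan2(-3.67, -1.07) = 253.79° clockwise from north.

254°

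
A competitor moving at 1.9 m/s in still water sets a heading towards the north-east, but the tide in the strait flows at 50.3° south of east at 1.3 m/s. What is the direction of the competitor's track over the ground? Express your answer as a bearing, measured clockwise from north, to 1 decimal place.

Taking east as x and north as y: velocity relative to the water = (1.344, 1.344) m/s; the water relative to ground = (0.830, -1.000) m/s.
Velocity relative to ground = (1.344, 1.344) + (0.830, -1.000) = (2.174, 0.343) m/s.
Bearing = atan2(2.17, 0.34) = 81.03° clockwise from north.

081.0°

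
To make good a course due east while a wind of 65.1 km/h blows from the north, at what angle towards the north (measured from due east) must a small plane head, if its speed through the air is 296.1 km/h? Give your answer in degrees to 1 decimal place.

The wind pushes perpendicular to the desired track; the heading must have a component into the wind equal to 65.1 km/h: 296.1 sin θ = 65.1.
sin θ = 0.2199, so θ = 12.701°.

12.7°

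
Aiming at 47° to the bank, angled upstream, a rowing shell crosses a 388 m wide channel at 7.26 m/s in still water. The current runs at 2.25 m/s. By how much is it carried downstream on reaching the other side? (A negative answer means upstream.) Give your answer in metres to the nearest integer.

-197 m

Perpendicular speed = 5.310 m/s; crossing time = 388 / 5.310 = 73.075 s.
Net downstream speed = -2.701 m/s.
Drift = -2.701 × 73.075 = -197.398 m (upstream).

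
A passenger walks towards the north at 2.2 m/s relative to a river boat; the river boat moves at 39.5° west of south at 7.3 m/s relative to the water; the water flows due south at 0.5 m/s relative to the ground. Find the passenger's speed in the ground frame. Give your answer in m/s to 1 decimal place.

In east/north components (m/s): passenger relative to river boat = (0.000, 2.200); river boat relative to water = (-4.643, -5.633); water relative to ground = (0.000, -0.500).
Sum = (-4.643, -3.933) m/s.
Speed = |(-4.643, -3.933)| = 6.085 m/s.

6.1 m/s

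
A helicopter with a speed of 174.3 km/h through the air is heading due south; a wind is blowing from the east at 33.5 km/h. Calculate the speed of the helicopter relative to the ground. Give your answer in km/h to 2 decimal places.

Taking east as x and north as y: velocity relative to the air = (0.000, -174.300) km/h; the air relative to ground = (-33.500, 0.000) km/h.
Velocity relative to ground = (0.000, -174.300) + (-33.500, 0.000) = (-33.500, -174.300) km/h.
Speed = |(-33.500, -174.300)| = 177.490 km/h.

177.49 km/h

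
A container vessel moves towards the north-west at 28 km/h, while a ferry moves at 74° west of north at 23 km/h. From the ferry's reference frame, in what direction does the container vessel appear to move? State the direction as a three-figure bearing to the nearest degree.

Taking east as x and north as y: container vessel velocity = (-19.799, 19.799) km/h; ferry velocity = (-22.109, 6.340) km/h.
Velocity of container vessel relative to ferry = (-19.799, 19.799) − (-22.109, 6.340) = (2.310, 13.459) km/h.
Bearing = atan2(2.31, 13.46) = 9.74° clockwise from north.

010°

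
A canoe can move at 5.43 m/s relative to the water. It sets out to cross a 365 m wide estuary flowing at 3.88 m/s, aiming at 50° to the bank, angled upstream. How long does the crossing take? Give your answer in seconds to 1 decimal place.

87.7 s

The component of the canoe's velocity perpendicular to the bank is 5.43 × sin 50° = 4.160 m/s.
The flow acts along the bank and has no component across it.
Time = 365 / 4.160 = 87.748 s.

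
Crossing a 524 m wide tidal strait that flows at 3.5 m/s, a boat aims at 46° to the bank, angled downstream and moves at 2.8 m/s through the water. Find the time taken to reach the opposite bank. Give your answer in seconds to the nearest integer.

The component of the boat's velocity perpendicular to the bank is 2.8 × sin 46° = 2.014 m/s.
Only the cross-stream component determines the crossing time; the current contributes nothing perpendicular to the bank.
Time = 524 / 2.014 = 260.159 s.

260 s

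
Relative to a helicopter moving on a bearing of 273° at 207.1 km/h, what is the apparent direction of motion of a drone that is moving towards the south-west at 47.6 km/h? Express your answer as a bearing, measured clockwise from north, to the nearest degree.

Taking east as x and north as y: drone velocity = (-33.658, -33.658) km/h; helicopter velocity = (-206.816, 10.839) km/h.
Velocity of drone relative to helicopter = (-33.658, -33.658) − (-206.816, 10.839) = (173.158, -44.497) km/h.
Bearing = atan2(173.16, -44.50) = 104.41° clockwise from north.

104°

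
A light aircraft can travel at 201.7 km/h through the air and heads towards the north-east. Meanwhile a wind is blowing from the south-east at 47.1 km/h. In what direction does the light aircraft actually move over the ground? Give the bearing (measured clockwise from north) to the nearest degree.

032°

Taking east as x and north as y: velocity relative to the air = (142.623, 142.623) km/h; the air relative to ground = (-33.305, 33.305) km/h.
Velocity relative to ground = (142.623, 142.623) + (-33.305, 33.305) = (109.319, 175.928) km/h.
Bearing = atan2(109.32, 175.93) = 31.86° clockwise from north.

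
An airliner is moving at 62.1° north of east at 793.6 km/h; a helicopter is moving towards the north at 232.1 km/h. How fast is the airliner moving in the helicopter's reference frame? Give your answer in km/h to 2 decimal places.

Taking east as x and north as y: airliner velocity = (371.349, 701.356) km/h; helicopter velocity = (0.000, 232.100) km/h.
Velocity of airliner relative to helicopter = (371.349, 701.356) − (0.000, 232.100) = (371.349, 469.256) km/h.
Magnitude = |(371.349, 469.256)| = 598.416 km/h.

598.42 km/h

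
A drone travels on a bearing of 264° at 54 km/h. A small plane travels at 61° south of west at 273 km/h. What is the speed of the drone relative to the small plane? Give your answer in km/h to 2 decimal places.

Taking east as x and north as y: drone velocity = (-53.704, -5.645) km/h; small plane velocity = (-132.353, -238.771) km/h.
Velocity of drone relative to small plane = (-53.704, -5.645) − (-132.353, -238.771) = (78.649, 233.127) km/h.
Magnitude = |(78.649, 233.127)| = 246.036 km/h.

246.04 km/h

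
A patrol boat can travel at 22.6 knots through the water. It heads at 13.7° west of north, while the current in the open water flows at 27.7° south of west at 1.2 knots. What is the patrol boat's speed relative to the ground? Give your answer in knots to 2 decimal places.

Taking east as x and north as y: velocity relative to the water = (-5.353, 21.957) knots; the water relative to ground = (-1.062, -0.558) knots.
Velocity relative to ground = (-5.353, 21.957) + (-1.062, -0.558) = (-6.415, 21.399) knots.
Speed = |(-6.415, 21.399)| = 22.340 knots.

22.34 knots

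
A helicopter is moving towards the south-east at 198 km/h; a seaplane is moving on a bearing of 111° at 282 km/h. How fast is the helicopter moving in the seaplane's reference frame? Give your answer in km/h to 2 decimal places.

Taking east as x and north as y: helicopter velocity = (140.007, -140.007) km/h; seaplane velocity = (263.270, -101.060) km/h.
Velocity of helicopter relative to seaplane = (140.007, -140.007) − (263.270, -101.060) = (-123.263, -38.947) km/h.
Magnitude = |(-123.263, -38.947)| = 129.269 km/h.

129.27 km/h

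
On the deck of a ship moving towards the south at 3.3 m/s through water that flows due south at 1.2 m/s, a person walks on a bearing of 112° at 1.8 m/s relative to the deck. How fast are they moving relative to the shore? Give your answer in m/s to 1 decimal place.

5.4 m/s

In east/north components (m/s): person relative to ship = (1.669, -0.674); ship relative to water = (0.000, -3.300); water relative to ground = (0.000, -1.200).
Sum = (1.669, -5.174) m/s.
Speed = |(1.669, -5.174)| = 5.437 m/s.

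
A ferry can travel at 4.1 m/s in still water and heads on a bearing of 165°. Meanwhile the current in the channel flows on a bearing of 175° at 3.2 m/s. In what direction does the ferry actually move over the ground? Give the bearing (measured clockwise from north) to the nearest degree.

169°

Taking east as x and north as y: velocity relative to the water = (1.061, -3.960) m/s; the water relative to ground = (0.279, -3.188) m/s.
Velocity relative to ground = (1.061, -3.960) + (0.279, -3.188) = (1.340, -7.148) m/s.
Bearing = atan2(1.34, -7.15) = 169.38° clockwise from north.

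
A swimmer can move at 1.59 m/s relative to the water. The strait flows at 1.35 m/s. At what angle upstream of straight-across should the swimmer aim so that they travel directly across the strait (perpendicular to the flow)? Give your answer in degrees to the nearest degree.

To cancel the current, the upstream component of the swimmer's velocity must equal the flow: 1.59 sin θ = 1.35.
sin θ = 1.35 / 1.59 = 0.8491.
θ = arcsin(0.8491) = 58.109°.

58°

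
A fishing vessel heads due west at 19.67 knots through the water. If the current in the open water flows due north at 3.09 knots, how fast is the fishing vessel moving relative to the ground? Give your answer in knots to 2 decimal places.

Taking east as x and north as y: velocity relative to the water = (-19.670, 0.000) knots; the water relative to ground = (0.000, 3.090) knots.
Velocity relative to ground = (-19.670, 0.000) + (0.000, 3.090) = (-19.670, 3.090) knots.
Speed = |(-19.670, 3.090)| = 19.911 knots.

19.91 knots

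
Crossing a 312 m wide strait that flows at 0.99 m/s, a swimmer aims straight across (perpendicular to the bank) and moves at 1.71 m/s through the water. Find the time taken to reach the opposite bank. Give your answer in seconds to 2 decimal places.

The component of the swimmer's velocity perpendicular to the bank is 1.71 m/s.
The current is parallel to the bank, so it does not affect the crossing time.
Time = 312 / 1.710 = 182.456 s.

182.46 s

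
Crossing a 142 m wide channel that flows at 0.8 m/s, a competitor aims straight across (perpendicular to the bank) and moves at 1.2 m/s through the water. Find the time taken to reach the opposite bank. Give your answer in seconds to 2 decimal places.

118.33 s

The component of the competitor's velocity perpendicular to the bank is 1.2 m/s.
The current is parallel to the bank, so it does not affect the crossing time.
Time = 142 / 1.200 = 118.333 s.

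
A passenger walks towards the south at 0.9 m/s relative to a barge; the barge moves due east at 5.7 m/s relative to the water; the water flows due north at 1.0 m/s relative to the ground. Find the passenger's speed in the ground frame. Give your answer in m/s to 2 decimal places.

5.70 m/s

In east/north components (m/s): passenger relative to barge = (0.000, -0.900); barge relative to water = (5.700, 0.000); water relative to ground = (0.000, 1.000).
Sum = (5.700, 0.100) m/s.
Speed = |(5.700, 0.100)| = 5.701 m/s.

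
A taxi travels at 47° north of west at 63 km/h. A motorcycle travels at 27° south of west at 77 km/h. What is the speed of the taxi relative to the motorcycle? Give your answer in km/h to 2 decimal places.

84.99 km/h

Taking east as x and north as y: taxi velocity = (-42.966, 46.075) km/h; motorcycle velocity = (-68.608, -34.957) km/h.
Velocity of taxi relative to motorcycle = (-42.966, 46.075) − (-68.608, -34.957) = (25.642, 81.033) km/h.
Magnitude = |(25.642, 81.033)| = 84.993 km/h.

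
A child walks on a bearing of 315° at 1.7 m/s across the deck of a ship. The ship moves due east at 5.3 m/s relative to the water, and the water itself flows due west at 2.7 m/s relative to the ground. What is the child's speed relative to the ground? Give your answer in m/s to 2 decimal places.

In east/north components (m/s): child relative to ship = (-1.202, 1.202); ship relative to water = (5.300, 0.000); water relative to ground = (-2.700, 0.000).
Sum = (1.398, 1.202) m/s.
Speed = |(1.398, 1.202)| = 1.844 m/s.

1.84 m/s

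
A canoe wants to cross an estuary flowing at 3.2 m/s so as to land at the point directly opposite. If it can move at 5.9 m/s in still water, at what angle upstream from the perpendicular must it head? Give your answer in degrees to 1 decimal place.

To cancel the current, the upstream component of the canoe's velocity must equal the flow: 5.9 sin θ = 3.2.
sin θ = 3.2 / 5.9 = 0.5424.
θ = arcsin(0.5424) = 32.845°.

32.8°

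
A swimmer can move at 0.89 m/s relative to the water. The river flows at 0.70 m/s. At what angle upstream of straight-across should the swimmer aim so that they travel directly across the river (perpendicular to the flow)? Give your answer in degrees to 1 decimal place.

To cancel the current, the upstream component of the swimmer's velocity must equal the flow: 0.89 sin θ = 0.70.
sin θ = 0.70 / 0.89 = 0.7865.
θ = arcsin(0.7865) = 51.861°.

51.9°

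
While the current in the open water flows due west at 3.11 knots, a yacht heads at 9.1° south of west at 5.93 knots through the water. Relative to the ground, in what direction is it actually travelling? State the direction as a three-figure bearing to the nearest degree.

Taking east as x and north as y: velocity relative to the water = (-5.855, -0.938) knots; the water relative to ground = (-3.110, 0.000) knots.
Velocity relative to ground = (-5.855, -0.938) + (-3.110, 0.000) = (-8.965, -0.938) knots.
Bearing = atan2(-8.97, -0.94) = 264.03° clockwise from north.

264°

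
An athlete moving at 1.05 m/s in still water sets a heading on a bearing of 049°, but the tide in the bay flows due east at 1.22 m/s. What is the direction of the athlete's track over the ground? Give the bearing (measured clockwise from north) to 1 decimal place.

071.1°

Taking east as x and north as y: velocity relative to the water = (0.792, 0.689) m/s; the water relative to ground = (1.220, 0.000) m/s.
Velocity relative to ground = (0.792, 0.689) + (1.220, 0.000) = (2.012, 0.689) m/s.
Bearing = atan2(2.01, 0.69) = 71.10° clockwise from north.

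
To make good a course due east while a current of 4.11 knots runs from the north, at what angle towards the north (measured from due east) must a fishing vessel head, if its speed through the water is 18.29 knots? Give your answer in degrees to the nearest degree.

13°

The current pushes perpendicular to the desired track; the heading must have a component into the current equal to 4.11 knots: 18.29 sin θ = 4.11.
sin θ = 0.2247, so θ = 12.986°.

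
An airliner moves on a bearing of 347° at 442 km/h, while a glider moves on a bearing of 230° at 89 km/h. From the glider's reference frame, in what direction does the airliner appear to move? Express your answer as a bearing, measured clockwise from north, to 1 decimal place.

356.3°

Taking east as x and north as y: airliner velocity = (-99.428, 430.672) km/h; glider velocity = (-68.178, -57.208) km/h.
Velocity of airliner relative to glider = (-99.428, 430.672) − (-68.178, -57.208) = (-31.250, 487.880) km/h.
Bearing = atan2(-31.25, 487.88) = 356.34° clockwise from north.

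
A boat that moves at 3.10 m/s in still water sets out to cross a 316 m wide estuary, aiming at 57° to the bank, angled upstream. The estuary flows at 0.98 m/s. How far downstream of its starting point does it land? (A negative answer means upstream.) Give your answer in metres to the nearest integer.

-86 m

Perpendicular speed = 2.600 m/s; crossing time = 316 / 2.600 = 121.544 s.
Net downstream speed = -0.708 m/s.
Drift = -0.708 × 121.544 = -86.100 m (upstream).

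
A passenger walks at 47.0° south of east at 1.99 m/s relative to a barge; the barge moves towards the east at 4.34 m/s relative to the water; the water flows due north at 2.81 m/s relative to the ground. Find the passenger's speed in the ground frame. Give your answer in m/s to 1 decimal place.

In east/north components (m/s): passenger relative to barge = (1.357, -1.455); barge relative to water = (4.340, 0.000); water relative to ground = (0.000, 2.810).
Sum = (5.697, 1.355) m/s.
Speed = |(5.697, 1.355)| = 5.856 m/s.

5.9 m/s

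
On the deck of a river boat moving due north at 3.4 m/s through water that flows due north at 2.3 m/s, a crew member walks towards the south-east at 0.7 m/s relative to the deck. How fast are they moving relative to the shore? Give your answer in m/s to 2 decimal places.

5.23 m/s

In east/north components (m/s): crew member relative to river boat = (0.495, -0.495); river boat relative to water = (0.000, 3.400); water relative to ground = (0.000, 2.300).
Sum = (0.495, 5.205) m/s.
Speed = |(0.495, 5.205)| = 5.229 m/s.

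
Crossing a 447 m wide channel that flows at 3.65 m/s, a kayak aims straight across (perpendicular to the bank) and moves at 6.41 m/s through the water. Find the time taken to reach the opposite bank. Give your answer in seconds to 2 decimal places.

69.73 s

The component of the kayak's velocity perpendicular to the bank is 6.41 m/s.
The flow acts along the bank and has no component across it.
Time = 447 / 6.410 = 69.735 s.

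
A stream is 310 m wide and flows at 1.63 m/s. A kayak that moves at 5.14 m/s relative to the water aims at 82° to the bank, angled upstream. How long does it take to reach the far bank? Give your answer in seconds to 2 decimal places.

60.90 s

The component of the kayak's velocity perpendicular to the bank is 5.14 × sin 82° = 5.090 m/s.
Only the cross-stream component determines the crossing time; the current contributes nothing perpendicular to the bank.
Time = 310 / 5.090 = 60.904 s.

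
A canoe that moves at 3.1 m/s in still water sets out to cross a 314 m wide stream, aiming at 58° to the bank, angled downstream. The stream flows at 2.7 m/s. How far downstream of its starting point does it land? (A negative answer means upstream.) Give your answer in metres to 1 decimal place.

518.7 m

Perpendicular speed = 2.629 m/s; crossing time = 314 / 2.629 = 119.439 s.
Net downstream speed = 4.343 m/s.
Drift = 4.343 × 119.439 = 518.695 m (downstream).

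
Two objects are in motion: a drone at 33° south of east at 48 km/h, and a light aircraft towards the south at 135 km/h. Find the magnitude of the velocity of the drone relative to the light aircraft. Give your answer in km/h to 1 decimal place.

Taking east as x and north as y: drone velocity = (40.256, -26.143) km/h; light aircraft velocity = (0.000, -135.000) km/h.
Velocity of drone relative to light aircraft = (40.256, -26.143) − (0.000, -135.000) = (40.256, 108.857) km/h.
Magnitude = |(40.256, 108.857)| = 116.062 km/h.

116.1 km/h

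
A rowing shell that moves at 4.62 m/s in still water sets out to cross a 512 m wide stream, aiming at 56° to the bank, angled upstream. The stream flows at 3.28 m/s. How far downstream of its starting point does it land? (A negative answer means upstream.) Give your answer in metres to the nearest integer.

93 m

Perpendicular speed = 3.830 m/s; crossing time = 512 / 3.830 = 133.676 s.
Net downstream speed = 0.697 m/s.
Drift = 0.697 × 133.676 = 93.109 m (downstream).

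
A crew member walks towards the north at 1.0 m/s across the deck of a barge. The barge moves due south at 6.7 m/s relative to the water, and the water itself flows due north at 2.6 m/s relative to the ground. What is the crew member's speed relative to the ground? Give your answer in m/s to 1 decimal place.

In east/north components (m/s): crew member relative to barge = (0.000, 1.000); barge relative to water = (0.000, -6.700); water relative to ground = (0.000, 2.600).
Sum = (0.000, -3.100) m/s.
Speed = |(0.000, -3.100)| = 3.100 m/s.

3.1 m/s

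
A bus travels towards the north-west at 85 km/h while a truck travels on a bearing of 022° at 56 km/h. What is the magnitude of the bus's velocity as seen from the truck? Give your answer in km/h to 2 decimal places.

81.49 km/h

Taking east as x and north as y: bus velocity = (-60.104, 60.104) km/h; truck velocity = (20.978, 51.922) km/h.
Velocity of bus relative to truck = (-60.104, 60.104) − (20.978, 51.922) = (-81.082, 8.182) km/h.
Magnitude = |(-81.082, 8.182)| = 81.494 km/h.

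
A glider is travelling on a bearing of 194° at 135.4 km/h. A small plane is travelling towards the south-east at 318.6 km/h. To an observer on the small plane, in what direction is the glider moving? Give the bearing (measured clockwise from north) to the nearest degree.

Taking east as x and north as y: glider velocity = (-32.756, -131.378) km/h; small plane velocity = (225.284, -225.284) km/h.
Velocity of glider relative to small plane = (-32.756, -131.378) − (225.284, -225.284) = (-258.040, 93.906) km/h.
Bearing = atan2(-258.04, 93.91) = 290.00° clockwise from north.

290°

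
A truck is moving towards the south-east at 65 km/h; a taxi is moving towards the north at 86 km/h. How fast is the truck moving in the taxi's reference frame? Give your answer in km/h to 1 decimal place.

139.7 km/h

Taking east as x and north as y: truck velocity = (45.962, -45.962) km/h; taxi velocity = (0.000, 86.000) km/h.
Velocity of truck relative to taxi = (45.962, -45.962) − (0.000, 86.000) = (45.962, -131.962) km/h.
Magnitude = |(45.962, -131.962)| = 139.737 km/h.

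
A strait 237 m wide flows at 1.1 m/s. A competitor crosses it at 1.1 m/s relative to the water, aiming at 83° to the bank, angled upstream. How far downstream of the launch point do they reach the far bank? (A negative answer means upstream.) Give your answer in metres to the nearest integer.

Perpendicular speed = 1.092 m/s; crossing time = 237 / 1.092 = 217.073 s.
Net downstream speed = 0.966 m/s.
Drift = 0.966 × 217.073 = 209.680 m (downstream).

210 m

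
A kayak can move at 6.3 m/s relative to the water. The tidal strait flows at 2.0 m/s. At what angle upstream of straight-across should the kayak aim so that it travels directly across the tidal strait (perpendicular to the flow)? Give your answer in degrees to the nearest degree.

To cancel the current, the upstream component of the kayak's velocity must equal the flow: 6.3 sin θ = 2.0.
sin θ = 2.0 / 6.3 = 0.3175.
θ = arcsin(0.3175) = 18.509°.

19°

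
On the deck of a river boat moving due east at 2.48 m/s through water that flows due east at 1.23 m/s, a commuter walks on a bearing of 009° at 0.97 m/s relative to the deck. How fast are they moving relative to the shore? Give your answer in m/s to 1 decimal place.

4.0 m/s

In east/north components (m/s): commuter relative to river boat = (0.152, 0.958); river boat relative to water = (2.480, 0.000); water relative to ground = (1.230, 0.000).
Sum = (3.862, 0.958) m/s.
Speed = |(3.862, 0.958)| = 3.979 m/s.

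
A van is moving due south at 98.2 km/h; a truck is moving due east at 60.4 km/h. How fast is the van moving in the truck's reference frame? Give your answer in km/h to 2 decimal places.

Taking east as x and north as y: van velocity = (0.000, -98.200) km/h; truck velocity = (60.400, 0.000) km/h.
Velocity of van relative to truck = (0.000, -98.200) − (60.400, 0.000) = (-60.400, -98.200) km/h.
Magnitude = |(-60.400, -98.200)| = 115.288 km/h.

115.29 km/h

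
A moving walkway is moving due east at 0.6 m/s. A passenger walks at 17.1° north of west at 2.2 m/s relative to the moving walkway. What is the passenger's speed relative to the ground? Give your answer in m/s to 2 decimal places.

Taking east as x and north as y: moving walkway velocity = (0.600, 0.000) m/s; passenger velocity relative to moving walkway = (-2.103, 0.647) m/s.
Velocity relative to ground = (0.600, 0.000) + (-2.103, 0.647) = (-1.503, 0.647) m/s.
Speed = |(-1.503, 0.647)| = 1.636 m/s.

1.64 m/s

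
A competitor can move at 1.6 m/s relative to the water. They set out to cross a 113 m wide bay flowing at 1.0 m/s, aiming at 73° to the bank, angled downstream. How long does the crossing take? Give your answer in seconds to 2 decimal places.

73.85 s

The component of the competitor's velocity perpendicular to the bank is 1.6 × sin 73° = 1.530 m/s.
The current is parallel to the bank, so it does not affect the crossing time.
Time = 113 / 1.530 = 73.852 s.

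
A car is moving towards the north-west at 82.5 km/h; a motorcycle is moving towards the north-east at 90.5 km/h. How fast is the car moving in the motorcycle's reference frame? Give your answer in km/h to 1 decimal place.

Taking east as x and north as y: car velocity = (-58.336, 58.336) km/h; motorcycle velocity = (63.993, 63.993) km/h.
Velocity of car relative to motorcycle = (-58.336, 58.336) − (63.993, 63.993) = (-122.329, -5.657) km/h.
Magnitude = |(-122.329, -5.657)| = 122.460 km/h.

122.5 km/h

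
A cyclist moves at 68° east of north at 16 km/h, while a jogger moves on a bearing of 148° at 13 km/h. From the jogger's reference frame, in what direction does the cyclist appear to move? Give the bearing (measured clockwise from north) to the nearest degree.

025°

Taking east as x and north as y: cyclist velocity = (14.835, 5.994) km/h; jogger velocity = (6.889, -11.025) km/h.
Velocity of cyclist relative to jogger = (14.835, 5.994) − (6.889, -11.025) = (7.946, 17.018) km/h.
Bearing = atan2(7.95, 17.02) = 25.03° clockwise from north.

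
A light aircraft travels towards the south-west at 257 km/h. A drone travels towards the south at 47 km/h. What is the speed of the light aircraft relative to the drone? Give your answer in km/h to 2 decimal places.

Taking east as x and north as y: light aircraft velocity = (-181.726, -181.726) km/h; drone velocity = (0.000, -47.000) km/h.
Velocity of light aircraft relative to drone = (-181.726, -181.726) − (0.000, -47.000) = (-181.726, -134.726) km/h.
Magnitude = |(-181.726, -134.726)| = 226.220 km/h.

226.22 km/h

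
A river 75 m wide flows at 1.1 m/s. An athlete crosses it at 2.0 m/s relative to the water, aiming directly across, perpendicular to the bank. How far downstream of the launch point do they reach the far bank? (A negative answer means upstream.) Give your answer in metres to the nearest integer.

41 m

Perpendicular speed = 2.000 m/s; crossing time = 75 / 2.000 = 37.500 s.
Net downstream speed = 1.100 m/s.
Drift = 1.100 × 37.500 = 41.250 m (downstream).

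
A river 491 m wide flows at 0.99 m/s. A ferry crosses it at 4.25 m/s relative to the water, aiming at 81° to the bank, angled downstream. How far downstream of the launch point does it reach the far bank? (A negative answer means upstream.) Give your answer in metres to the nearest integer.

Perpendicular speed = 4.198 m/s; crossing time = 491 / 4.198 = 116.970 s.
Net downstream speed = 1.655 m/s.
Drift = 1.655 × 116.970 = 193.567 m (downstream).

194 m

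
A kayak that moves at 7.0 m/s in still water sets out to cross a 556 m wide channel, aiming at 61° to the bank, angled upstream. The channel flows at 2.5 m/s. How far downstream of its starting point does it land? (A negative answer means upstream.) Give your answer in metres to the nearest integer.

Perpendicular speed = 6.122 m/s; crossing time = 556 / 6.122 = 90.815 s.
Net downstream speed = -0.894 m/s.
Drift = -0.894 × 90.815 = -81.158 m (upstream).

-81 m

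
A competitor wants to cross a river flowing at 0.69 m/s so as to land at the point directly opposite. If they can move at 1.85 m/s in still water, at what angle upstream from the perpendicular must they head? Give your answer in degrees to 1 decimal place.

21.9°

To cancel the current, the upstream component of the competitor's velocity must equal the flow: 1.85 sin θ = 0.69.
sin θ = 0.69 / 1.85 = 0.3730.
θ = arcsin(0.3730) = 21.899°.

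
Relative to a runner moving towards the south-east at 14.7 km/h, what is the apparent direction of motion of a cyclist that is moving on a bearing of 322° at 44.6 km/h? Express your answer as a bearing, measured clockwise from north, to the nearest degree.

320°

Taking east as x and north as y: cyclist velocity = (-27.459, 35.145) km/h; runner velocity = (10.394, -10.394) km/h.
Velocity of cyclist relative to runner = (-27.459, 35.145) − (10.394, -10.394) = (-37.853, 45.540) km/h.
Bearing = atan2(-37.85, 45.54) = 320.27° clockwise from north.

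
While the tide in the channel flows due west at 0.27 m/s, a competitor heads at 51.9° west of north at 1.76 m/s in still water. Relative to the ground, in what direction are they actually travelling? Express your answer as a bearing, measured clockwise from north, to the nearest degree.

Taking east as x and north as y: velocity relative to the water = (-1.385, 1.086) m/s; the water relative to ground = (-0.270, 0.000) m/s.
Velocity relative to ground = (-1.385, 1.086) + (-0.270, 0.000) = (-1.655, 1.086) m/s.
Bearing = atan2(-1.66, 1.09) = 303.27° clockwise from north.

303°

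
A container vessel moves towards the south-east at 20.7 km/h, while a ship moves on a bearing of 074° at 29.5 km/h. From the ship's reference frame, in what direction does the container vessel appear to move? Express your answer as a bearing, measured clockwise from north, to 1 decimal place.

211.1°

Taking east as x and north as y: container vessel velocity = (14.637, -14.637) km/h; ship velocity = (28.357, 8.131) km/h.
Velocity of container vessel relative to ship = (14.637, -14.637) − (28.357, 8.131) = (-13.720, -22.768) km/h.
Bearing = atan2(-13.72, -22.77) = 211.07° clockwise from north.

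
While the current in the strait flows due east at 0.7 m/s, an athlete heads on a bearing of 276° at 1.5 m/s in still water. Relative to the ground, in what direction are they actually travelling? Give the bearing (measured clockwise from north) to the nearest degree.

Taking east as x and north as y: velocity relative to the water = (-1.492, 0.157) m/s; the water relative to ground = (0.700, 0.000) m/s.
Velocity relative to ground = (-1.492, 0.157) + (0.700, 0.000) = (-0.792, 0.157) m/s.
Bearing = atan2(-0.79, 0.16) = 281.20° clockwise from north.

281°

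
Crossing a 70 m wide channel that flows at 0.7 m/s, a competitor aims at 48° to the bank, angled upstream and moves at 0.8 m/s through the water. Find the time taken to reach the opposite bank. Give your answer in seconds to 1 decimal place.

117.7 s

The component of the competitor's velocity perpendicular to the bank is 0.8 × sin 48° = 0.595 m/s.
Only the cross-stream component determines the crossing time; the current contributes nothing perpendicular to the bank.
Time = 70 / 0.595 = 117.743 s.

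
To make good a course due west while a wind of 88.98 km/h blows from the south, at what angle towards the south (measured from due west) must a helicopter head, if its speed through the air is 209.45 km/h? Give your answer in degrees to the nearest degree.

The wind pushes perpendicular to the desired track; the heading must have a component into the wind equal to 88.98 km/h: 209.45 sin θ = 88.98.
sin θ = 0.4248, so θ = 25.140°.

25°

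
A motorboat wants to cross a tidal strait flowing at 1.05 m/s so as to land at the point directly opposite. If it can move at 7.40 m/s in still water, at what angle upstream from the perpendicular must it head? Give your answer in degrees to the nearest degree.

8°

To cancel the current, the upstream component of the motorboat's velocity must equal the flow: 7.40 sin θ = 1.05.
sin θ = 1.05 / 7.40 = 0.1419.
θ = arcsin(0.1419) = 8.157°.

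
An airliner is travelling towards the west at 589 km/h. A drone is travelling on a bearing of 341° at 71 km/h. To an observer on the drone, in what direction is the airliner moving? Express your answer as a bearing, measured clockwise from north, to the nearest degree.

Taking east as x and north as y: airliner velocity = (-589.000, 0.000) km/h; drone velocity = (-23.115, 67.132) km/h.
Velocity of airliner relative to drone = (-589.000, 0.000) − (-23.115, 67.132) = (-565.885, -67.132) km/h.
Bearing = atan2(-565.88, -67.13) = 263.23° clockwise from north.

263°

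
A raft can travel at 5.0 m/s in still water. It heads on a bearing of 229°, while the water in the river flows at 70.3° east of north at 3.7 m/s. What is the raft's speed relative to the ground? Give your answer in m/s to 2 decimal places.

2.05 m/s

Taking east as x and north as y: velocity relative to the water = (-3.774, -3.280) m/s; the water relative to ground = (3.483, 1.247) m/s.
Velocity relative to ground = (-3.774, -3.280) + (3.483, 1.247) = (-0.290, -2.033) m/s.
Speed = |(-0.290, -2.033)| = 2.054 m/s.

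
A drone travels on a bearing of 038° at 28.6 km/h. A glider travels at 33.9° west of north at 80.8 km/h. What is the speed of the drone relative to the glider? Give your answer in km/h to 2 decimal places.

Taking east as x and north as y: drone velocity = (17.608, 22.537) km/h; glider velocity = (-45.066, 67.065) km/h.
Velocity of drone relative to glider = (17.608, 22.537) − (-45.066, 67.065) = (62.674, -44.528) km/h.
Magnitude = |(62.674, -44.528)| = 76.881 km/h.

76.88 km/h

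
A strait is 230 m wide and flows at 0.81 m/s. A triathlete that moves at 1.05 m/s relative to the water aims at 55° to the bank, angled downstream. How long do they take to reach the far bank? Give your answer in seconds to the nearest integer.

The component of the triathlete's velocity perpendicular to the bank is 1.05 × sin 55° = 0.860 m/s.
Only the cross-stream component determines the crossing time; the current contributes nothing perpendicular to the bank.
Time = 230 / 0.860 = 267.408 s.

267 s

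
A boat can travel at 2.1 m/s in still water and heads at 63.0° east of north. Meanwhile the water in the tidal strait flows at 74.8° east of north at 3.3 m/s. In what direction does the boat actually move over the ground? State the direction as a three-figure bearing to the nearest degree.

070°

Taking east as x and north as y: velocity relative to the water = (1.871, 0.953) m/s; the water relative to ground = (3.185, 0.865) m/s.
Velocity relative to ground = (1.871, 0.953) + (3.185, 0.865) = (5.056, 1.819) m/s.
Bearing = atan2(5.06, 1.82) = 70.22° clockwise from north.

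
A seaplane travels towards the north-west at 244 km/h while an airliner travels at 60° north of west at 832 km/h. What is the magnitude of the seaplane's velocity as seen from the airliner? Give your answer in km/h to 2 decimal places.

599.65 km/h

Taking east as x and north as y: seaplane velocity = (-172.534, 172.534) km/h; airliner velocity = (-416.000, 720.533) km/h.
Velocity of seaplane relative to airliner = (-172.534, 172.534) − (-416.000, 720.533) = (243.466, -547.999) km/h.
Magnitude = |(243.466, -547.999)| = 599.649 km/h.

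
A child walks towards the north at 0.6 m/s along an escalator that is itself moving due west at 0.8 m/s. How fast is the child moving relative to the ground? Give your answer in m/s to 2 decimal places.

Taking east as x and north as y: escalator velocity = (-0.800, 0.000) m/s; child velocity relative to escalator = (0.000, 0.600) m/s.
Velocity relative to ground = (-0.800, 0.000) + (0.000, 0.600) = (-0.800, 0.600) m/s.
Speed = |(-0.800, 0.600)| = 1.000 m/s.

1.00 m/s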